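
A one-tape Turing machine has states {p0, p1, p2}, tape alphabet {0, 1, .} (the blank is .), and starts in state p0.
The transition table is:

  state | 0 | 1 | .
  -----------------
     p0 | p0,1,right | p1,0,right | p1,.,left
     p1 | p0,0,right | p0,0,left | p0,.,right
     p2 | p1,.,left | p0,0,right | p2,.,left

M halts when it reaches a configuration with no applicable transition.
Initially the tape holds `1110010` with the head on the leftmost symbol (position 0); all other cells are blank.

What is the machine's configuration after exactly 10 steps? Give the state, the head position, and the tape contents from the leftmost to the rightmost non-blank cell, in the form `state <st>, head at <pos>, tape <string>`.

state p1, head at 6, tape 1100100

state=p0 head=0 tape=[1]110010.   (p0,1)→(p1,0,right)
state=p1 head=1 tape=0[1]10010.   (p1,1)→(p0,0,left)
state=p0 head=0 tape=[0]010010.   (p0,0)→(p0,1,right)
state=p0 head=1 tape=1[0]10010.   (p0,0)→(p0,1,right)
state=p0 head=2 tape=11[1]0010.   (p0,1)→(p1,0,right)
state=p1 head=3 tape=110[0]010.   (p1,0)→(p0,0,right)
state=p0 head=4 tape=1100[0]10.   (p0,0)→(p0,1,right)
state=p0 head=5 tape=11001[1]0.   (p0,1)→(p1,0,right)
state=p1 head=6 tape=110010[0].   (p1,0)→(p0,0,right)
state=p0 head=7 tape=1100100[.]   (p0,.)→(p1,.,left)
state=p1 head=6 tape=110010[0].
After 10 steps: state p1, head at 6, tape 1100100.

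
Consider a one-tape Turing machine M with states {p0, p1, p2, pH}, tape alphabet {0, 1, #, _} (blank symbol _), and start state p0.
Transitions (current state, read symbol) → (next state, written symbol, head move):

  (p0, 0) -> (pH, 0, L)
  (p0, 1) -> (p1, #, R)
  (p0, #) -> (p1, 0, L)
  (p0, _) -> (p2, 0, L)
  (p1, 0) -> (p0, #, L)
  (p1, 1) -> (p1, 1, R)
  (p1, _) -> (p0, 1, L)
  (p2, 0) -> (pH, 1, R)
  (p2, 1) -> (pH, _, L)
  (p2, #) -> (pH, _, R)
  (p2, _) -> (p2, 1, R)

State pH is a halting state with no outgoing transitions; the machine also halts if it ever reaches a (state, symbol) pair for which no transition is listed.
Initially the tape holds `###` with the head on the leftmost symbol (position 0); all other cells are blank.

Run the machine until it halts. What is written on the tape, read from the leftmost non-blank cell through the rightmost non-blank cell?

1110##

p0 | ___[#]##   read # → write 0, move L, go to p1
p1 | __[_]0##   read _ → write 1, move L, go to p0
p0 | _[_]10##   read _ → write 0, move L, go to p2
p2 | [_]010##   read _ → write 1, move R, go to p2
p2 | 1[0]10##   read 0 → write 1, move R, go to pH
pH | 11[1]0##
The non-blank tape span at halt is 1110##.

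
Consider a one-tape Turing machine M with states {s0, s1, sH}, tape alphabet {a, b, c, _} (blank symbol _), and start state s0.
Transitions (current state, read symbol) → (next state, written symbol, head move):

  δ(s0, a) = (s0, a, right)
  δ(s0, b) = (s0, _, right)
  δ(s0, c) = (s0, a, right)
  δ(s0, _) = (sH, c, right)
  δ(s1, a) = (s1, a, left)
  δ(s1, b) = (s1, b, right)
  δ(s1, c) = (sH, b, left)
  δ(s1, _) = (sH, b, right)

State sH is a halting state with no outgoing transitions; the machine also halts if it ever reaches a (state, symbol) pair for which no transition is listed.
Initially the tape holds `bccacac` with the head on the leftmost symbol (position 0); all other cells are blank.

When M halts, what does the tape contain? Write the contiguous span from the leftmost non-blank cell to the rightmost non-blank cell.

state=s0 head=0 tape=[b]ccacac__   (s0,b)→(s0,_,right)
state=s0 head=1 tape=_[c]cacac__   (s0,c)→(s0,a,right)
state=s0 head=2 tape=_a[c]acac__   (s0,c)→(s0,a,right)
state=s0 head=3 tape=_aa[a]cac__   (s0,a)→(s0,a,right)
state=s0 head=4 tape=_aaa[c]ac__   (s0,c)→(s0,a,right)
state=s0 head=5 tape=_aaaa[a]c__   (s0,a)→(s0,a,right)
state=s0 head=6 tape=_aaaaa[c]__   (s0,c)→(s0,a,right)
state=s0 head=7 tape=_aaaaaa[_]_   (s0,_)→(sH,c,right)
state=sH head=8 tape=_aaaaaac[_]
The non-blank tape span at halt is aaaaaac.

aaaaaac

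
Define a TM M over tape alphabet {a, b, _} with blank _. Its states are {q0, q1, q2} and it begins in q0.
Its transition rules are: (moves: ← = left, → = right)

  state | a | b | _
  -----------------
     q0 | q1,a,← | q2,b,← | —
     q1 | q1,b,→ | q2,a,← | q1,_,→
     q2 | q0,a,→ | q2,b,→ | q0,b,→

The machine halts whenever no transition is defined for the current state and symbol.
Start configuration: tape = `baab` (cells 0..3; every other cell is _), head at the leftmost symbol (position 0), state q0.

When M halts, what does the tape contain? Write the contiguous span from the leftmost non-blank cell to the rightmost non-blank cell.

bbbba

state=q0 head=0 tape=_[b]aab_   (q0,b)→(q2,b,←)
state=q2 head=-1 tape=[_]baab_   (q2,_)→(q0,b,→)
state=q0 head=0 tape=b[b]aab_   (q0,b)→(q2,b,←)
state=q2 head=-1 tape=[b]baab_   (q2,b)→(q2,b,→)
state=q2 head=0 tape=b[b]aab_   (q2,b)→(q2,b,→)
state=q2 head=1 tape=bb[a]ab_   (q2,a)→(q0,a,→)
state=q0 head=2 tape=bba[a]b_   (q0,a)→(q1,a,←)
state=q1 head=1 tape=bb[a]ab_   (q1,a)→(q1,b,→)
state=q1 head=2 tape=bbb[a]b_   (q1,a)→(q1,b,→)
state=q1 head=3 tape=bbbb[b]_   (q1,b)→(q2,a,←)
state=q2 head=2 tape=bbb[b]a_   (q2,b)→(q2,b,→)
state=q2 head=3 tape=bbbb[a]_   (q2,a)→(q0,a,→)
state=q0 head=4 tape=bbbba[_]
The non-blank tape span at halt is bbbba.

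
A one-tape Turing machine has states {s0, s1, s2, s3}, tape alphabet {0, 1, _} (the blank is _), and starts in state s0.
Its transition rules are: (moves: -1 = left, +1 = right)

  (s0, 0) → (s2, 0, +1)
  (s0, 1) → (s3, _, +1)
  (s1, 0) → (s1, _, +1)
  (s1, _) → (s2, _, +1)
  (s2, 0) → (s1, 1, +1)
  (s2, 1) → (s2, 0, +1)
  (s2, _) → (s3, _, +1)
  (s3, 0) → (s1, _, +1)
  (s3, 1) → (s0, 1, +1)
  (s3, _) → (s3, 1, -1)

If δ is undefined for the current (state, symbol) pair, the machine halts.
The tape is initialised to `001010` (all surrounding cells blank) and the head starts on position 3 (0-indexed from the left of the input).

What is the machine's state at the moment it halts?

s0 | 001[0]10_____   read 0 → write 0, move +1, go to s2
s2 | 0010[1]0_____   read 1 → write 0, move +1, go to s2
s2 | 00100[0]_____   read 0 → write 1, move +1, go to s1
s1 | 001001[_]____   read _ → write _, move +1, go to s2
s2 | 001001_[_]___   read _ → write _, move +1, go to s3
s3 | 001001__[_]__   read _ → write 1, move -1, go to s3
s3 | 001001_[_]1__   read _ → write 1, move -1, go to s3
s3 | 001001[_]11__   read _ → write 1, move -1, go to s3
s3 | 00100[1]111__   read 1 → write 1, move +1, go to s0
s0 | 001001[1]11__   read 1 → write _, move +1, go to s3
s3 | 001001_[1]1__   read 1 → write 1, move +1, go to s0
s0 | 001001_1[1]__   read 1 → write _, move +1, go to s3
s3 | 001001_1_[_]_   read _ → write 1, move -1, go to s3
s3 | 001001_1[_]1_   read _ → write 1, move -1, go to s3
s3 | 001001_[1]11_   read 1 → write 1, move +1, go to s0
s0 | 001001_1[1]1_   read 1 → write _, move +1, go to s3
s3 | 001001_1_[1]_   read 1 → write 1, move +1, go to s0
s0 | 001001_1_1[_]
No transition is defined for (s0, _); M halts in state s0.

s0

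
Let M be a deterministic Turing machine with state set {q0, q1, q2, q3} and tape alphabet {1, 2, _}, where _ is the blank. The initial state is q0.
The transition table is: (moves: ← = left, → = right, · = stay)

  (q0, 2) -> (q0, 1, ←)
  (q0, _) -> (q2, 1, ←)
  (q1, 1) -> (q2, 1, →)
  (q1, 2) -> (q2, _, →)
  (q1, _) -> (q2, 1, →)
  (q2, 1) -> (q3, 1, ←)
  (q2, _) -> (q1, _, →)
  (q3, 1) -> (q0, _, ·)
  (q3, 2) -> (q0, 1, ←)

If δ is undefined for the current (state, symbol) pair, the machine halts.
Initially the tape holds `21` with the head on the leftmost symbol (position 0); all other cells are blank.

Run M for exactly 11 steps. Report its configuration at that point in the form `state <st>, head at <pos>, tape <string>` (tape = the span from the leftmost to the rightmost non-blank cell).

state=q0 head=0 tape=__[2]1   (q0,2)→(q0,1,←)
state=q0 head=-1 tape=_[_]11   (q0,_)→(q2,1,←)
state=q2 head=-2 tape=[_]111   (q2,_)→(q1,_,→)
state=q1 head=-1 tape=_[1]11   (q1,1)→(q2,1,→)
state=q2 head=0 tape=_1[1]1   (q2,1)→(q3,1,←)
state=q3 head=-1 tape=_[1]11   (q3,1)→(q0,_,·)
state=q0 head=-1 tape=_[_]11   (q0,_)→(q2,1,←)
state=q2 head=-2 tape=[_]111   (q2,_)→(q1,_,→)
state=q1 head=-1 tape=_[1]11   (q1,1)→(q2,1,→)
state=q2 head=0 tape=_1[1]1   (q2,1)→(q3,1,←)
state=q3 head=-1 tape=_[1]11   (q3,1)→(q0,_,·)
state=q0 head=-1 tape=_[_]11
After 11 steps: state q0, head at -1, tape 11.

state q0, head at -1, tape 11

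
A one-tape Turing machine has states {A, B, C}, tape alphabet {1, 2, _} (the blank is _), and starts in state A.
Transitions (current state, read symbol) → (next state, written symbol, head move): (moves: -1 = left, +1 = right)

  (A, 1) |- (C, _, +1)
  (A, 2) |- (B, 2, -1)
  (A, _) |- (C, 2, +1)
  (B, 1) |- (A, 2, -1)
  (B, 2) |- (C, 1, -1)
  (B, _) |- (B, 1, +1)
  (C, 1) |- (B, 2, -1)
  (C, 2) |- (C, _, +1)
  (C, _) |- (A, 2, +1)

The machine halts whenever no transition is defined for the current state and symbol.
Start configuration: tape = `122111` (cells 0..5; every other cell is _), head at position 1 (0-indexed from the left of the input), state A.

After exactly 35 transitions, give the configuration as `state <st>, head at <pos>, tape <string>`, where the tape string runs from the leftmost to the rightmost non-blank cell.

state B, head at -2, tape 2_2111111

A | ___1[2]2111   read 2 → write 2, move -1, go to B
B | ___[1]22111   read 1 → write 2, move -1, go to A
A | __[_]222111   read _ → write 2, move +1, go to C
C | __2[2]22111   read 2 → write _, move +1, go to C
C | __2_[2]2111   read 2 → write _, move +1, go to C
C | __2__[2]111   read 2 → write _, move +1, go to C
C | __2___[1]11   read 1 → write 2, move -1, go to B
B | __2__[_]211   read _ → write 1, move +1, go to B
B | __2__1[2]11   read 2 → write 1, move -1, go to C
C | __2__[1]111   read 1 → write 2, move -1, go to B
B | __2_[_]2111   read _ → write 1, move +1, go to B
B | __2_1[2]111   read 2 → write 1, move -1, go to C
C | __2_[1]1111   read 1 → write 2, move -1, go to B
B | __2[_]21111   read _ → write 1, move +1, go to B
B | __21[2]1111   read 2 → write 1, move -1, go to C
C | __2[1]11111   read 1 → write 2, move -1, go to B
B | __[2]211111   read 2 → write 1, move -1, go to C
C | _[_]1211111   read _ → write 2, move +1, go to A
A | _2[1]211111   read 1 → write _, move +1, go to C
C | _2_[2]11111   read 2 → write _, move +1, go to C
C | _2__[1]1111   read 1 → write 2, move -1, go to B
B | _2_[_]21111   read _ → write 1, move +1, go to B
B | _2_1[2]1111   read 2 → write 1, move -1, go to C
C | _2_[1]11111   read 1 → write 2, move -1, go to B
B | _2[_]211111   read _ → write 1, move +1, go to B
B | _21[2]11111   read 2 → write 1, move -1, go to C
C | _2[1]111111   read 1 → write 2, move -1, go to B
B | _[2]2111111   read 2 → write 1, move -1, go to C
C | [_]12111111   read _ → write 2, move +1, go to A
A | 2[1]2111111   read 1 → write _, move +1, go to C
C | 2_[2]111111   read 2 → write _, move +1, go to C
C | 2__[1]11111   read 1 → write 2, move -1, go to B
B | 2_[_]211111   read _ → write 1, move +1, go to B
B | 2_1[2]11111   read 2 → write 1, move -1, go to C
C | 2_[1]111111   read 1 → write 2, move -1, go to B
B | 2[_]2111111
After 35 steps: state B, head at -2, tape 2_2111111.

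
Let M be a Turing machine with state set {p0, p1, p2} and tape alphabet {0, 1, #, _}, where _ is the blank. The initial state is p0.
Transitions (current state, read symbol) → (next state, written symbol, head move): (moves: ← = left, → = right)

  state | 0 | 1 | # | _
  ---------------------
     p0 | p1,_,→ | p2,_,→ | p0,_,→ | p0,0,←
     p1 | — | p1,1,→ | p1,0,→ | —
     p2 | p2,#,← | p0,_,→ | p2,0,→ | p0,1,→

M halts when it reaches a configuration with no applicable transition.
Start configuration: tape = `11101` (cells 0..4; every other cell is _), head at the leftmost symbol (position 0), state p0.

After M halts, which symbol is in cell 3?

_

p0 | [1]1101____   read 1 → write _, move →, go to p2
p2 | _[1]101____   read 1 → write _, move →, go to p0
p0 | __[1]01____   read 1 → write _, move →, go to p2
p2 | ___[0]1____   read 0 → write #, move ←, go to p2
p2 | __[_]#1____   read _ → write 1, move →, go to p0
p0 | __1[#]1____   read # → write _, move →, go to p0
p0 | __1_[1]____   read 1 → write _, move →, go to p2
p2 | __1__[_]___   read _ → write 1, move →, go to p0
p0 | __1__1[_]__   read _ → write 0, move ←, go to p0
p0 | __1__[1]0__   read 1 → write _, move →, go to p2
p2 | __1___[0]__   read 0 → write #, move ←, go to p2
p2 | __1__[_]#__   read _ → write 1, move →, go to p0
p0 | __1__1[#]__   read # → write _, move →, go to p0
p0 | __1__1_[_]_   read _ → write 0, move ←, go to p0
p0 | __1__1[_]0_   read _ → write 0, move ←, go to p0
p0 | __1__[1]00_   read 1 → write _, move →, go to p2
p2 | __1___[0]0_   read 0 → write #, move ←, go to p2
p2 | __1__[_]#0_   read _ → write 1, move →, go to p0
p0 | __1__1[#]0_   read # → write _, move →, go to p0
p0 | __1__1_[0]_   read 0 → write _, move →, go to p1
p1 | __1__1__[_]
Cell 3 holds _ when M halts.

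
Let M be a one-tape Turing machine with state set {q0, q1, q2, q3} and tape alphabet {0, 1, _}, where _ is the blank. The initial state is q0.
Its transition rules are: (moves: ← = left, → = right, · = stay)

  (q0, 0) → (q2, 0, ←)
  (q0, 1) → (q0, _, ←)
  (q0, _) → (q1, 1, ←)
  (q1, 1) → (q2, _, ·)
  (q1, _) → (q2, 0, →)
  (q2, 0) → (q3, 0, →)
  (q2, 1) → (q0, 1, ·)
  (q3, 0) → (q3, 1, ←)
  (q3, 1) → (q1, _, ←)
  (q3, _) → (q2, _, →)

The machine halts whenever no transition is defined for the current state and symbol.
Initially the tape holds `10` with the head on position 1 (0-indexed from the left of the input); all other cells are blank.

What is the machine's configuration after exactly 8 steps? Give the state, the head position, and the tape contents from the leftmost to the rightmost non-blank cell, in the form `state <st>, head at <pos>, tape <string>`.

state q2, head at -3, tape 0__0

q0 | ___1[0]   read 0 → write 0, move ←, go to q2
q2 | ___[1]0   read 1 → write 1, move ·, go to q0
q0 | ___[1]0   read 1 → write _, move ←, go to q0
q0 | __[_]_0   read _ → write 1, move ←, go to q1
q1 | _[_]1_0   read _ → write 0, move →, go to q2
q2 | _0[1]_0   read 1 → write 1, move ·, go to q0
q0 | _0[1]_0   read 1 → write _, move ←, go to q0
q0 | _[0]__0   read 0 → write 0, move ←, go to q2
q2 | [_]0__0
After 8 steps: state q2, head at -3, tape 0__0.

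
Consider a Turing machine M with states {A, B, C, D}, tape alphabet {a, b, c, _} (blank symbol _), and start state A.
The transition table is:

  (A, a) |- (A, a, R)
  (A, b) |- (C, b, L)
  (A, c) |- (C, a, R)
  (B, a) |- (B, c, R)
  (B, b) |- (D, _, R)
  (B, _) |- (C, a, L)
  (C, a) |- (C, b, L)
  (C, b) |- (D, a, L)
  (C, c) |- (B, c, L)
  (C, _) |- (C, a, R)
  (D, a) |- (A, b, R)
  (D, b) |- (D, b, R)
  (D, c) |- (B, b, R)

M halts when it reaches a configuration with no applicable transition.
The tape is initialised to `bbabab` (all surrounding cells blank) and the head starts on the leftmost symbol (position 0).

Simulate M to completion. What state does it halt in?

A | __[b]babab   read b → write b, move L, go to C
C | _[_]bbabab   read _ → write a, move R, go to C
C | _a[b]babab   read b → write a, move L, go to D
D | _[a]ababab   read a → write b, move R, go to A
A | _b[a]babab   read a → write a, move R, go to A
A | _ba[b]abab   read b → write b, move L, go to C
C | _b[a]babab   read a → write b, move L, go to C
C | _[b]bbabab   read b → write a, move L, go to D
D | [_]abbabab
No transition is defined for (D, _); M halts in state D.

D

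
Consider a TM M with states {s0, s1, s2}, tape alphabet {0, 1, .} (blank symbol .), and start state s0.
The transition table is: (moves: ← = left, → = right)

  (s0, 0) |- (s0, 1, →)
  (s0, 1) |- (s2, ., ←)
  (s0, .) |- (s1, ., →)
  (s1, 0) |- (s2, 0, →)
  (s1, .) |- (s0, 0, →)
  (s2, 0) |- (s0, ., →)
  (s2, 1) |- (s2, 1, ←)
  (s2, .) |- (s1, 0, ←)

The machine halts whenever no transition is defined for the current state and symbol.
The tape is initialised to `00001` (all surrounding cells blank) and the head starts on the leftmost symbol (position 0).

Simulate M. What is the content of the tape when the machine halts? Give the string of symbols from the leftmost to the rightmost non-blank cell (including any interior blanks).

01...11

state=s0 head=0 tape=...[0]0001   (s0,0)→(s0,1,→)
state=s0 head=1 tape=...1[0]001   (s0,0)→(s0,1,→)
state=s0 head=2 tape=...11[0]01   (s0,0)→(s0,1,→)
state=s0 head=3 tape=...111[0]1   (s0,0)→(s0,1,→)
state=s0 head=4 tape=...1111[1]   (s0,1)→(s2,.,←)
state=s2 head=3 tape=...111[1].   (s2,1)→(s2,1,←)
state=s2 head=2 tape=...11[1]1.   (s2,1)→(s2,1,←)
state=s2 head=1 tape=...1[1]11.   (s2,1)→(s2,1,←)
state=s2 head=0 tape=...[1]111.   (s2,1)→(s2,1,←)
state=s2 head=-1 tape=..[.]1111.   (s2,.)→(s1,0,←)
state=s1 head=-2 tape=.[.]01111.   (s1,.)→(s0,0,→)
state=s0 head=-1 tape=.0[0]1111.   (s0,0)→(s0,1,→)
state=s0 head=0 tape=.01[1]111.   (s0,1)→(s2,.,←)
state=s2 head=-1 tape=.0[1].111.   (s2,1)→(s2,1,←)
state=s2 head=-2 tape=.[0]1.111.   (s2,0)→(s0,.,→)
state=s0 head=-1 tape=..[1].111.   (s0,1)→(s2,.,←)
state=s2 head=-2 tape=.[.]..111.   (s2,.)→(s1,0,←)
state=s1 head=-3 tape=[.]0..111.   (s1,.)→(s0,0,→)
state=s0 head=-2 tape=0[0]..111.   (s0,0)→(s0,1,→)
state=s0 head=-1 tape=01[.].111.   (s0,.)→(s1,.,→)
state=s1 head=0 tape=01.[.]111.   (s1,.)→(s0,0,→)
state=s0 head=1 tape=01.0[1]11.   (s0,1)→(s2,.,←)
state=s2 head=0 tape=01.[0].11.   (s2,0)→(s0,.,→)
state=s0 head=1 tape=01..[.]11.   (s0,.)→(s1,.,→)
state=s1 head=2 tape=01...[1]1.
The non-blank tape span at halt is 01...11.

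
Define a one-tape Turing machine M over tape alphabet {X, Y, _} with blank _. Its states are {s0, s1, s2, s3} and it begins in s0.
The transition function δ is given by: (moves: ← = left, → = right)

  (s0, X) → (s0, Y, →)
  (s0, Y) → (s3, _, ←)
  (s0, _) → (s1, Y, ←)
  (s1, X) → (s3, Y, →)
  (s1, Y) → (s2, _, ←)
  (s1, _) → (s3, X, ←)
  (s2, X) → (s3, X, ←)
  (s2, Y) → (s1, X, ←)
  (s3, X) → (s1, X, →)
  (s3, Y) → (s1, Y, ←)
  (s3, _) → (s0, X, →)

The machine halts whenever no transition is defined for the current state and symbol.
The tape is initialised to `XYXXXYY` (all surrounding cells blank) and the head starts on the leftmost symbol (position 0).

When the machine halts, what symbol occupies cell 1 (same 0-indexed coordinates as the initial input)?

_

s0 | ___[X]YXXXYY   read X → write Y, move →, go to s0
s0 | ___Y[Y]XXXYY   read Y → write _, move ←, go to s3
s3 | ___[Y]_XXXYY   read Y → write Y, move ←, go to s1
s1 | __[_]Y_XXXYY   read _ → write X, move ←, go to s3
s3 | _[_]XY_XXXYY   read _ → write X, move →, go to s0
s0 | _X[X]Y_XXXYY   read X → write Y, move →, go to s0
s0 | _XY[Y]_XXXYY   read Y → write _, move ←, go to s3
s3 | _X[Y]__XXXYY   read Y → write Y, move ←, go to s1
s1 | _[X]Y__XXXYY   read X → write Y, move →, go to s3
s3 | _Y[Y]__XXXYY   read Y → write Y, move ←, go to s1
s1 | _[Y]Y__XXXYY   read Y → write _, move ←, go to s2
s2 | [_]_Y__XXXYY
Cell 1 holds _ when M halts.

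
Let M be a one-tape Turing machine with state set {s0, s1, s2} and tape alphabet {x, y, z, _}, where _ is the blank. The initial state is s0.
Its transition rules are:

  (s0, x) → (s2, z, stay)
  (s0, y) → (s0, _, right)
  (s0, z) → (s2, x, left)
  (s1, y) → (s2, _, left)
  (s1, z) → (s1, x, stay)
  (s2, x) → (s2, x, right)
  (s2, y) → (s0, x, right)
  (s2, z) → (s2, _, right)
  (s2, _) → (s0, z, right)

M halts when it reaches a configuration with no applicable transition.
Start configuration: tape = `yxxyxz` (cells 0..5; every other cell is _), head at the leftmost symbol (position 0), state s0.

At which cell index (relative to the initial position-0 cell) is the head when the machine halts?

7

s0 | [y]xxyxz__   read y → write _, move right, go to s0
s0 | _[x]xyxz__   read x → write z, move stay, go to s2
s2 | _[z]xyxz__   read z → write _, move right, go to s2
s2 | __[x]yxz__   read x → write x, move right, go to s2
s2 | __x[y]xz__   read y → write x, move right, go to s0
s0 | __xx[x]z__   read x → write z, move stay, go to s2
s2 | __xx[z]z__   read z → write _, move right, go to s2
s2 | __xx_[z]__   read z → write _, move right, go to s2
s2 | __xx__[_]_   read _ → write z, move right, go to s0
s0 | __xx__z[_]
At halt the head is at cell 7.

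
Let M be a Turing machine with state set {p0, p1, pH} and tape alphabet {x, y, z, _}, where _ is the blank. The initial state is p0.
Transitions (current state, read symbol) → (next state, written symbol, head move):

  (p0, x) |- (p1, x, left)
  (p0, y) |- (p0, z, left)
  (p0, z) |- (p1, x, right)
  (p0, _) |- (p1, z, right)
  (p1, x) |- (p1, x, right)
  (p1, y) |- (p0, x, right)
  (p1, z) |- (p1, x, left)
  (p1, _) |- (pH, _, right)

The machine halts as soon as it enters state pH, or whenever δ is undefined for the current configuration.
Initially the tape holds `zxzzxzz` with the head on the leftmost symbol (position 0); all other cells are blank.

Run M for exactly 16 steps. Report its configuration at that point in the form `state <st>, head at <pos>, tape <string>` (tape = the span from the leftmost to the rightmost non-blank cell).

p0 | [z]xzzxzz__   read z → write x, move right, go to p1
p1 | x[x]zzxzz__   read x → write x, move right, go to p1
p1 | xx[z]zxzz__   read z → write x, move left, go to p1
p1 | x[x]xzxzz__   read x → write x, move right, go to p1
p1 | xx[x]zxzz__   read x → write x, move right, go to p1
p1 | xxx[z]xzz__   read z → write x, move left, go to p1
p1 | xx[x]xxzz__   read x → write x, move right, go to p1
p1 | xxx[x]xzz__   read x → write x, move right, go to p1
p1 | xxxx[x]zz__   read x → write x, move right, go to p1
p1 | xxxxx[z]z__   read z → write x, move left, go to p1
p1 | xxxx[x]xz__   read x → write x, move right, go to p1
p1 | xxxxx[x]z__   read x → write x, move right, go to p1
p1 | xxxxxx[z]__   read z → write x, move left, go to p1
p1 | xxxxx[x]x__   read x → write x, move right, go to p1
p1 | xxxxxx[x]__   read x → write x, move right, go to p1
p1 | xxxxxxx[_]_   read _ → write _, move right, go to pH
pH | xxxxxxx_[_]
After 16 steps: state pH, head at 8, tape xxxxxxx.

state pH, head at 8, tape xxxxxxx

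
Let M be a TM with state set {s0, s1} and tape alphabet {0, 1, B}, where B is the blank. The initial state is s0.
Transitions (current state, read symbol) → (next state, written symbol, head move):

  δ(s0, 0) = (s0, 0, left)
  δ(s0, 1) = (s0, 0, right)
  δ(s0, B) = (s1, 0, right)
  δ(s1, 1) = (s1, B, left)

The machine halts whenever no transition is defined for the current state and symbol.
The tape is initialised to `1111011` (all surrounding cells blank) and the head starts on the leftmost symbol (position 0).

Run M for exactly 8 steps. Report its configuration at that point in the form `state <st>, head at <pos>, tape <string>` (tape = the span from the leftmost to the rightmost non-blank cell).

state=s0 head=0 tape=[1]111011   (s0,1)→(s0,0,right)
state=s0 head=1 tape=0[1]11011   (s0,1)→(s0,0,right)
state=s0 head=2 tape=00[1]1011   (s0,1)→(s0,0,right)
state=s0 head=3 tape=000[1]011   (s0,1)→(s0,0,right)
state=s0 head=4 tape=0000[0]11   (s0,0)→(s0,0,left)
state=s0 head=3 tape=000[0]011   (s0,0)→(s0,0,left)
state=s0 head=2 tape=00[0]0011   (s0,0)→(s0,0,left)
state=s0 head=1 tape=0[0]00011   (s0,0)→(s0,0,left)
state=s0 head=0 tape=[0]000011
After 8 steps: state s0, head at 0, tape 0000011.

state s0, head at 0, tape 0000011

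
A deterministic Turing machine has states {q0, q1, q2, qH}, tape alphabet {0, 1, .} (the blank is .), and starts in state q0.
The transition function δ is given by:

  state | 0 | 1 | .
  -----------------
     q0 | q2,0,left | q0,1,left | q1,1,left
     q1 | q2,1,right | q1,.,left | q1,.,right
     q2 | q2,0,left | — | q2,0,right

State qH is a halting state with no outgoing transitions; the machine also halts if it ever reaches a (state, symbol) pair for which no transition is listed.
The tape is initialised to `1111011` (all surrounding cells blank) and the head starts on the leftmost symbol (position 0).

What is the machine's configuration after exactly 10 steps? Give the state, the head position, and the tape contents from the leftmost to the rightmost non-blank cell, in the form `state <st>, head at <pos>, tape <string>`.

state q1, head at 0, tape 11011

q0 | ..[1]111011   read 1 → write 1, move left, go to q0
q0 | .[.]1111011   read . → write 1, move left, go to q1
q1 | [.]11111011   read . → write ., move right, go to q1
q1 | .[1]1111011   read 1 → write ., move left, go to q1
q1 | [.].1111011   read . → write ., move right, go to q1
q1 | .[.]1111011   read . → write ., move right, go to q1
q1 | ..[1]111011   read 1 → write ., move left, go to q1
q1 | .[.].111011   read . → write ., move right, go to q1
q1 | ..[.]111011   read . → write ., move right, go to q1
q1 | ...[1]11011   read 1 → write ., move left, go to q1
q1 | ..[.].11011
After 10 steps: state q1, head at 0, tape 11011.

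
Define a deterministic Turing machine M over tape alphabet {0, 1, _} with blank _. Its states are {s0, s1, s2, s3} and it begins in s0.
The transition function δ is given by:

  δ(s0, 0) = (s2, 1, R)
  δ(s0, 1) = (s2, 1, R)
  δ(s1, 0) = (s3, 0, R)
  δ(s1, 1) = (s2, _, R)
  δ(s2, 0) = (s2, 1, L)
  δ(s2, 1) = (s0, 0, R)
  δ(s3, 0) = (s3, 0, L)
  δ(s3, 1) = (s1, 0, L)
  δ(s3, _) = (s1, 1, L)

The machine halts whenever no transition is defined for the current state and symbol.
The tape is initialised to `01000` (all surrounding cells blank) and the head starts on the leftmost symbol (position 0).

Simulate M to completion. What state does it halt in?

state=s0 head=0 tape=[0]1000_   (s0,0)→(s2,1,R)
state=s2 head=1 tape=1[1]000_   (s2,1)→(s0,0,R)
state=s0 head=2 tape=10[0]00_   (s0,0)→(s2,1,R)
state=s2 head=3 tape=101[0]0_   (s2,0)→(s2,1,L)
state=s2 head=2 tape=10[1]10_   (s2,1)→(s0,0,R)
state=s0 head=3 tape=100[1]0_   (s0,1)→(s2,1,R)
state=s2 head=4 tape=1001[0]_   (s2,0)→(s2,1,L)
state=s2 head=3 tape=100[1]1_   (s2,1)→(s0,0,R)
state=s0 head=4 tape=1000[1]_   (s0,1)→(s2,1,R)
state=s2 head=5 tape=10001[_]
No transition is defined for (s2, _); M halts in state s2.

s2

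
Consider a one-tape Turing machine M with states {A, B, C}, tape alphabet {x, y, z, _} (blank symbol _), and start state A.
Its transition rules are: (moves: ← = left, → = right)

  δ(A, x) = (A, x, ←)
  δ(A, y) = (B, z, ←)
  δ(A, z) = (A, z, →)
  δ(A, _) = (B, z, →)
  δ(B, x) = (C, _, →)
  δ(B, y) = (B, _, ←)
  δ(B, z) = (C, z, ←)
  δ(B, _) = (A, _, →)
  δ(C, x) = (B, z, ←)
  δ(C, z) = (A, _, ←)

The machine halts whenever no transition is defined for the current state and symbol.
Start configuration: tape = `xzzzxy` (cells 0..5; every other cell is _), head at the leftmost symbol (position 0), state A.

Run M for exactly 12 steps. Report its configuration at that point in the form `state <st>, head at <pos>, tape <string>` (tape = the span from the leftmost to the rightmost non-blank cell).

state=A head=0 tape=_[x]zzzxy   (A,x)→(A,x,←)
state=A head=-1 tape=[_]xzzzxy   (A,_)→(B,z,→)
state=B head=0 tape=z[x]zzzxy   (B,x)→(C,_,→)
state=C head=1 tape=z_[z]zzxy   (C,z)→(A,_,←)
state=A head=0 tape=z[_]_zzxy   (A,_)→(B,z,→)
state=B head=1 tape=zz[_]zzxy   (B,_)→(A,_,→)
state=A head=2 tape=zz_[z]zxy   (A,z)→(A,z,→)
state=A head=3 tape=zz_z[z]xy   (A,z)→(A,z,→)
state=A head=4 tape=zz_zz[x]y   (A,x)→(A,x,←)
state=A head=3 tape=zz_z[z]xy   (A,z)→(A,z,→)
state=A head=4 tape=zz_zz[x]y   (A,x)→(A,x,←)
state=A head=3 tape=zz_z[z]xy   (A,z)→(A,z,→)
state=A head=4 tape=zz_zz[x]y
After 12 steps: state A, head at 4, tape zz_zzxy.

state A, head at 4, tape zz_zzxy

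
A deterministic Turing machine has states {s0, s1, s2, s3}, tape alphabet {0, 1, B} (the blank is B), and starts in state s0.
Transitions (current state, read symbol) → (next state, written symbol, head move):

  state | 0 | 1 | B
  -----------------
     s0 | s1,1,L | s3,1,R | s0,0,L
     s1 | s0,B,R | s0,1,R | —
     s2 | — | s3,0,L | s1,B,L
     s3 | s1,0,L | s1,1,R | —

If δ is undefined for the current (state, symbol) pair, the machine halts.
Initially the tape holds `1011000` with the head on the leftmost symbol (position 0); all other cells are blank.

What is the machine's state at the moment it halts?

state=s0 head=0 tape=[1]011000B   (s0,1)→(s3,1,R)
state=s3 head=1 tape=1[0]11000B   (s3,0)→(s1,0,L)
state=s1 head=0 tape=[1]011000B   (s1,1)→(s0,1,R)
state=s0 head=1 tape=1[0]11000B   (s0,0)→(s1,1,L)
state=s1 head=0 tape=[1]111000B   (s1,1)→(s0,1,R)
state=s0 head=1 tape=1[1]11000B   (s0,1)→(s3,1,R)
state=s3 head=2 tape=11[1]1000B   (s3,1)→(s1,1,R)
state=s1 head=3 tape=111[1]000B   (s1,1)→(s0,1,R)
state=s0 head=4 tape=1111[0]00B   (s0,0)→(s1,1,L)
state=s1 head=3 tape=111[1]100B   (s1,1)→(s0,1,R)
state=s0 head=4 tape=1111[1]00B   (s0,1)→(s3,1,R)
state=s3 head=5 tape=11111[0]0B   (s3,0)→(s1,0,L)
state=s1 head=4 tape=1111[1]00B   (s1,1)→(s0,1,R)
state=s0 head=5 tape=11111[0]0B   (s0,0)→(s1,1,L)
state=s1 head=4 tape=1111[1]10B   (s1,1)→(s0,1,R)
state=s0 head=5 tape=11111[1]0B   (s0,1)→(s3,1,R)
state=s3 head=6 tape=111111[0]B   (s3,0)→(s1,0,L)
state=s1 head=5 tape=11111[1]0B   (s1,1)→(s0,1,R)
state=s0 head=6 tape=111111[0]B   (s0,0)→(s1,1,L)
state=s1 head=5 tape=11111[1]1B   (s1,1)→(s0,1,R)
state=s0 head=6 tape=111111[1]B   (s0,1)→(s3,1,R)
state=s3 head=7 tape=1111111[B]
No transition is defined for (s3, B); M halts in state s3.

s3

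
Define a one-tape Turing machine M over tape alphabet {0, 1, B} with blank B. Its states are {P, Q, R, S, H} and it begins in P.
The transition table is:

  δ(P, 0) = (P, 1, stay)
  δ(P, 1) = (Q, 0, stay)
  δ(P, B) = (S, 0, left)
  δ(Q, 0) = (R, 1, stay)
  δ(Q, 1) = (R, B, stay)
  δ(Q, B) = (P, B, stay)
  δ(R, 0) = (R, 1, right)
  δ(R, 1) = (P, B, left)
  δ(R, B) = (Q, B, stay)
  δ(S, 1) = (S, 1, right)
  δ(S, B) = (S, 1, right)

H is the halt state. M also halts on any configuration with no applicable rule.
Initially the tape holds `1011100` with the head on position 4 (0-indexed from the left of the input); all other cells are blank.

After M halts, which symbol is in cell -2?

1

P | BB1011[1]00   read 1 → write 0, move stay, go to Q
Q | BB1011[0]00   read 0 → write 1, move stay, go to R
R | BB1011[1]00   read 1 → write B, move left, go to P
P | BB101[1]B00   read 1 → write 0, move stay, go to Q
Q | BB101[0]B00   read 0 → write 1, move stay, go to R
R | BB101[1]B00   read 1 → write B, move left, go to P
P | BB10[1]BB00   read 1 → write 0, move stay, go to Q
Q | BB10[0]BB00   read 0 → write 1, move stay, go to R
R | BB10[1]BB00   read 1 → write B, move left, go to P
P | BB1[0]BBB00   read 0 → write 1, move stay, go to P
P | BB1[1]BBB00   read 1 → write 0, move stay, go to Q
Q | BB1[0]BBB00   read 0 → write 1, move stay, go to R
R | BB1[1]BBB00   read 1 → write B, move left, go to P
P | BB[1]BBBB00   read 1 → write 0, move stay, go to Q
Q | BB[0]BBBB00   read 0 → write 1, move stay, go to R
R | BB[1]BBBB00   read 1 → write B, move left, go to P
P | B[B]BBBBB00   read B → write 0, move left, go to S
S | [B]0BBBBB00   read B → write 1, move right, go to S
S | 1[0]BBBBB00
Cell -2 holds 1 when M halts.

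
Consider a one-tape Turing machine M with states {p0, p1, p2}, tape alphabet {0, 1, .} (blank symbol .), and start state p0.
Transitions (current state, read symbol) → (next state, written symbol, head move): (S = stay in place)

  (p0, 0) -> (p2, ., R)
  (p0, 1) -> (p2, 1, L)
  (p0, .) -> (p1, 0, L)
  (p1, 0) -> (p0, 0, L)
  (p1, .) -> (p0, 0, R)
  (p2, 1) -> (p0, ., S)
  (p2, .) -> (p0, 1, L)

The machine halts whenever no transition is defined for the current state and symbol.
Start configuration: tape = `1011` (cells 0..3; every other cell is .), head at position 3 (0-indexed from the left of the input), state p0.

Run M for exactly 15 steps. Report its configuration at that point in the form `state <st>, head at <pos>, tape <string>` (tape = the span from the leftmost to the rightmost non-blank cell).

state p1, head at -1, tape 00.0001

state=p0 head=3 tape=...101[1]   (p0,1)→(p2,1,L)
state=p2 head=2 tape=...10[1]1   (p2,1)→(p0,.,S)
state=p0 head=2 tape=...10[.]1   (p0,.)→(p1,0,L)
state=p1 head=1 tape=...1[0]01   (p1,0)→(p0,0,L)
state=p0 head=0 tape=...[1]001   (p0,1)→(p2,1,L)
state=p2 head=-1 tape=..[.]1001   (p2,.)→(p0,1,L)
state=p0 head=-2 tape=.[.]11001   (p0,.)→(p1,0,L)
state=p1 head=-3 tape=[.]011001   (p1,.)→(p0,0,R)
state=p0 head=-2 tape=0[0]11001   (p0,0)→(p2,.,R)
state=p2 head=-1 tape=0.[1]1001   (p2,1)→(p0,.,S)
state=p0 head=-1 tape=0.[.]1001   (p0,.)→(p1,0,L)
state=p1 head=-2 tape=0[.]01001   (p1,.)→(p0,0,R)
state=p0 head=-1 tape=00[0]1001   (p0,0)→(p2,.,R)
state=p2 head=0 tape=00.[1]001   (p2,1)→(p0,.,S)
state=p0 head=0 tape=00.[.]001   (p0,.)→(p1,0,L)
state=p1 head=-1 tape=00[.]0001
After 15 steps: state p1, head at -1, tape 00.0001.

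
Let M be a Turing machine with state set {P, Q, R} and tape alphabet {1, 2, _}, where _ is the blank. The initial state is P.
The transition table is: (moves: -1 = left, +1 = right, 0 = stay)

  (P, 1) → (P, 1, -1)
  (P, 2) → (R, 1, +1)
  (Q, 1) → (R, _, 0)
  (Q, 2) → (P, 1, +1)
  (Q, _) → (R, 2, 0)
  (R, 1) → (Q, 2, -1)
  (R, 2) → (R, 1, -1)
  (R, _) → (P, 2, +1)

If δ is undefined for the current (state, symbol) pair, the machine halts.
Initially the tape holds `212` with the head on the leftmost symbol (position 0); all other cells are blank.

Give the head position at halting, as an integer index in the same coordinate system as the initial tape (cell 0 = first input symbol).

4

state=P head=0 tape=[2]12__   (P,2)→(R,1,+1)
state=R head=1 tape=1[1]2__   (R,1)→(Q,2,-1)
state=Q head=0 tape=[1]22__   (Q,1)→(R,_,0)
state=R head=0 tape=[_]22__   (R,_)→(P,2,+1)
state=P head=1 tape=2[2]2__   (P,2)→(R,1,+1)
state=R head=2 tape=21[2]__   (R,2)→(R,1,-1)
state=R head=1 tape=2[1]1__   (R,1)→(Q,2,-1)
state=Q head=0 tape=[2]21__   (Q,2)→(P,1,+1)
state=P head=1 tape=1[2]1__   (P,2)→(R,1,+1)
state=R head=2 tape=11[1]__   (R,1)→(Q,2,-1)
state=Q head=1 tape=1[1]2__   (Q,1)→(R,_,0)
state=R head=1 tape=1[_]2__   (R,_)→(P,2,+1)
state=P head=2 tape=12[2]__   (P,2)→(R,1,+1)
state=R head=3 tape=121[_]_   (R,_)→(P,2,+1)
state=P head=4 tape=1212[_]
At halt the head is at cell 4.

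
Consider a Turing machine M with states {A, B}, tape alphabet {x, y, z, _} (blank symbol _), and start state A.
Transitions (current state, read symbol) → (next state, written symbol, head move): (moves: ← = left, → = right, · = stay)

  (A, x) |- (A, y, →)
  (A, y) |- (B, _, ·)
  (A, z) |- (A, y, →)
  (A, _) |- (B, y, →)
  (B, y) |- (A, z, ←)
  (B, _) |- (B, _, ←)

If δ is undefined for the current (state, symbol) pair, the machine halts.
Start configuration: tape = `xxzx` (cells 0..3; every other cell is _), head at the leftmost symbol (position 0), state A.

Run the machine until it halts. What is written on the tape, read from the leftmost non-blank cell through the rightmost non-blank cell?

state=A head=0 tape=_[x]xzx__   (A,x)→(A,y,→)
state=A head=1 tape=_y[x]zx__   (A,x)→(A,y,→)
state=A head=2 tape=_yy[z]x__   (A,z)→(A,y,→)
state=A head=3 tape=_yyy[x]__   (A,x)→(A,y,→)
state=A head=4 tape=_yyyy[_]_   (A,_)→(B,y,→)
state=B head=5 tape=_yyyyy[_]   (B,_)→(B,_,←)
state=B head=4 tape=_yyyy[y]_   (B,y)→(A,z,←)
state=A head=3 tape=_yyy[y]z_   (A,y)→(B,_,·)
state=B head=3 tape=_yyy[_]z_   (B,_)→(B,_,←)
state=B head=2 tape=_yy[y]_z_   (B,y)→(A,z,←)
state=A head=1 tape=_y[y]z_z_   (A,y)→(B,_,·)
state=B head=1 tape=_y[_]z_z_   (B,_)→(B,_,←)
state=B head=0 tape=_[y]_z_z_   (B,y)→(A,z,←)
state=A head=-1 tape=[_]z_z_z_   (A,_)→(B,y,→)
state=B head=0 tape=y[z]_z_z_
The non-blank tape span at halt is yz_z_z.

yz_z_z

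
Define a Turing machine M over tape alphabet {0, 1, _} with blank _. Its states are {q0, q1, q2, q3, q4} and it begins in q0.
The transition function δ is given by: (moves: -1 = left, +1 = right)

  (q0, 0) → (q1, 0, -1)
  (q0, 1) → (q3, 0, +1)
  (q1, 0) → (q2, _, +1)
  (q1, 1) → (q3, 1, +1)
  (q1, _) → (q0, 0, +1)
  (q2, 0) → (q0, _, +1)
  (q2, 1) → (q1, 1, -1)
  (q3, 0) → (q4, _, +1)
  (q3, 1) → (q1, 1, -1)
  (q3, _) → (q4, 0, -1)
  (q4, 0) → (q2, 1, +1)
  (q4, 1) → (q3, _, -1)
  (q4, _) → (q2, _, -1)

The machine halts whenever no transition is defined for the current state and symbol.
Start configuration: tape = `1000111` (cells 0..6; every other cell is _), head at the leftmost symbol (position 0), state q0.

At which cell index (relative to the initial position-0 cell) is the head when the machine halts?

8

q0 | [1]000111__   read 1 → write 0, move +1, go to q3
q3 | 0[0]00111__   read 0 → write _, move +1, go to q4
q4 | 0_[0]0111__   read 0 → write 1, move +1, go to q2
q2 | 0_1[0]111__   read 0 → write _, move +1, go to q0
q0 | 0_1_[1]11__   read 1 → write 0, move +1, go to q3
q3 | 0_1_0[1]1__   read 1 → write 1, move -1, go to q1
q1 | 0_1_[0]11__   read 0 → write _, move +1, go to q2
q2 | 0_1__[1]1__   read 1 → write 1, move -1, go to q1
q1 | 0_1_[_]11__   read _ → write 0, move +1, go to q0
q0 | 0_1_0[1]1__   read 1 → write 0, move +1, go to q3
q3 | 0_1_00[1]__   read 1 → write 1, move -1, go to q1
q1 | 0_1_0[0]1__   read 0 → write _, move +1, go to q2
q2 | 0_1_0_[1]__   read 1 → write 1, move -1, go to q1
q1 | 0_1_0[_]1__   read _ → write 0, move +1, go to q0
q0 | 0_1_00[1]__   read 1 → write 0, move +1, go to q3
q3 | 0_1_000[_]_   read _ → write 0, move -1, go to q4
q4 | 0_1_00[0]0_   read 0 → write 1, move +1, go to q2
q2 | 0_1_001[0]_   read 0 → write _, move +1, go to q0
q0 | 0_1_001_[_]
At halt the head is at cell 8.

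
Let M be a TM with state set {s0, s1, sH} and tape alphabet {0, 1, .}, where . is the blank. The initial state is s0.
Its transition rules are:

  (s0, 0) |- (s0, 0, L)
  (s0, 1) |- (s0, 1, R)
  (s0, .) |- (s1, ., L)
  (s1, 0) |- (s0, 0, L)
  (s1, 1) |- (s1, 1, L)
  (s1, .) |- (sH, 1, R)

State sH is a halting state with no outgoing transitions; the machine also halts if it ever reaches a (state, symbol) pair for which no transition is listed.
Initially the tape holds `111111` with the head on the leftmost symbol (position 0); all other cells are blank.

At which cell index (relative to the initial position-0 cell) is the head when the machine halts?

state=s0 head=0 tape=.[1]11111.   (s0,1)→(s0,1,R)
state=s0 head=1 tape=.1[1]1111.   (s0,1)→(s0,1,R)
state=s0 head=2 tape=.11[1]111.   (s0,1)→(s0,1,R)
state=s0 head=3 tape=.111[1]11.   (s0,1)→(s0,1,R)
state=s0 head=4 tape=.1111[1]1.   (s0,1)→(s0,1,R)
state=s0 head=5 tape=.11111[1].   (s0,1)→(s0,1,R)
state=s0 head=6 tape=.111111[.]   (s0,.)→(s1,.,L)
state=s1 head=5 tape=.11111[1].   (s1,1)→(s1,1,L)
state=s1 head=4 tape=.1111[1]1.   (s1,1)→(s1,1,L)
state=s1 head=3 tape=.111[1]11.   (s1,1)→(s1,1,L)
state=s1 head=2 tape=.11[1]111.   (s1,1)→(s1,1,L)
state=s1 head=1 tape=.1[1]1111.   (s1,1)→(s1,1,L)
state=s1 head=0 tape=.[1]11111.   (s1,1)→(s1,1,L)
state=s1 head=-1 tape=[.]111111.   (s1,.)→(sH,1,R)
state=sH head=0 tape=1[1]11111.
At halt the head is at cell 0.

0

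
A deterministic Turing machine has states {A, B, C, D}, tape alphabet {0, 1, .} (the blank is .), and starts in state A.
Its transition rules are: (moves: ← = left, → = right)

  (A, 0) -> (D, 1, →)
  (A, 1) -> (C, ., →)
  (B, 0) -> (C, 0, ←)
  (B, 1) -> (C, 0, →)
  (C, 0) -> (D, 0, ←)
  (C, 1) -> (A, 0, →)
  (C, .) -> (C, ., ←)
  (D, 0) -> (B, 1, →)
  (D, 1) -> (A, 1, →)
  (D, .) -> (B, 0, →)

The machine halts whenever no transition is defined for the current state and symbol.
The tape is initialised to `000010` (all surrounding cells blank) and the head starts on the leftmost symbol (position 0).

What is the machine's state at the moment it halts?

B

A | [0]00010..   read 0 → write 1, move →, go to D
D | 1[0]0010..   read 0 → write 1, move →, go to B
B | 11[0]010..   read 0 → write 0, move ←, go to C
C | 1[1]0010..   read 1 → write 0, move →, go to A
A | 10[0]010..   read 0 → write 1, move →, go to D
D | 101[0]10..   read 0 → write 1, move →, go to B
B | 1011[1]0..   read 1 → write 0, move →, go to C
C | 10110[0]..   read 0 → write 0, move ←, go to D
D | 1011[0]0..   read 0 → write 1, move →, go to B
B | 10111[0]..   read 0 → write 0, move ←, go to C
C | 1011[1]0..   read 1 → write 0, move →, go to A
A | 10110[0]..   read 0 → write 1, move →, go to D
D | 101101[.].   read . → write 0, move →, go to B
B | 1011010[.]
No transition is defined for (B, .); M halts in state B.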